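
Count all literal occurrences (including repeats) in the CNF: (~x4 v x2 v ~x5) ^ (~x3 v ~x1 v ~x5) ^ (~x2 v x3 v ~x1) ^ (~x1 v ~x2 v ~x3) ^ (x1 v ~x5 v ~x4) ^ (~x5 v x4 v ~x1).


Clause lengths: 3, 3, 3, 3, 3, 3.
Sum = 3 + 3 + 3 + 3 + 3 + 3 = 18.

18


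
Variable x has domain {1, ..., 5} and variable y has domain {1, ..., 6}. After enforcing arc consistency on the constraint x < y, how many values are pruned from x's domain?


For the constraint x < y, x needs a supporting value in y's domain.
x can be at most 5 (one less than y's maximum).
Valid x values from domain: 5 out of 5.
Pruned = 5 - 5 = 0.

0


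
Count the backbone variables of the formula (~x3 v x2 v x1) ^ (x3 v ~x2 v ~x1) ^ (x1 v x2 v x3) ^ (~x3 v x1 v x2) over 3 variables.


Find all satisfying assignments: 5 model(s).
Check which variables have the same value in every model.
No variable is fixed across all models.
Backbone size = 0.

0


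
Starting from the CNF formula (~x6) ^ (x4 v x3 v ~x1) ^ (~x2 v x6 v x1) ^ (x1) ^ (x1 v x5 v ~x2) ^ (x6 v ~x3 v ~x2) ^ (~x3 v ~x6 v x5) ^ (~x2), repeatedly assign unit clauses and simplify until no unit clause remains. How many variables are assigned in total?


Unit propagation repeatedly assigns the literal in any unit clause, then simplifies.
Assignments in order: x6 = F, x1 = T, x2 = F.
No further unit clauses remain.
Total variables assigned = 3.

3


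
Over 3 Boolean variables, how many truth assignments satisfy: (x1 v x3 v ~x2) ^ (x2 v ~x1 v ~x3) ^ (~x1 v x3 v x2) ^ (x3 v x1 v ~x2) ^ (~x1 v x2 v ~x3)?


Enumerate all 8 truth assignments over 3 variables.
Test each against every clause.
Satisfying assignments found: 5.

5


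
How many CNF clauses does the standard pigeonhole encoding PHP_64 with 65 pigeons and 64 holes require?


The PHP encoding has two parts:
1) At-least-one-hole clauses: 65 (one per pigeon, each with 64 literals).
2) At-most-one-pigeon-per-hole clauses: 64 holes * C(65,2) = 64 * 2080 = 133120.
Total clauses = 65 + 133120 = 133185.

133185


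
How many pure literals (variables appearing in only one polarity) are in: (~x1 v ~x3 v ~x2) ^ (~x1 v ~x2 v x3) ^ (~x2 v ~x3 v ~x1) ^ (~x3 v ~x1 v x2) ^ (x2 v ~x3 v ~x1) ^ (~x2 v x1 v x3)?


A pure literal appears in only one polarity across all clauses.
No pure literals found.
Count = 0.

0


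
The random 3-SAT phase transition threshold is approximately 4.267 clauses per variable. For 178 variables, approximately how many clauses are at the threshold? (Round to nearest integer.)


The 3-SAT phase transition occurs at approximately 4.267 clauses per variable.
m = 4.267 * 178 = 759.526.
Rounded to nearest integer: 760.

760


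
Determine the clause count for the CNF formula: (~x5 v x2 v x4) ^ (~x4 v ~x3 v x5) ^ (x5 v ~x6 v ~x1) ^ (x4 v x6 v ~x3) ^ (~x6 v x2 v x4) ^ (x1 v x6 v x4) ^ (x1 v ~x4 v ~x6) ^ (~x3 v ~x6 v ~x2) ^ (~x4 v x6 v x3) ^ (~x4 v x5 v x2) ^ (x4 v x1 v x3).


Each group enclosed in parentheses joined by ^ is one clause.
Counting the conjuncts: 11 clauses.

11


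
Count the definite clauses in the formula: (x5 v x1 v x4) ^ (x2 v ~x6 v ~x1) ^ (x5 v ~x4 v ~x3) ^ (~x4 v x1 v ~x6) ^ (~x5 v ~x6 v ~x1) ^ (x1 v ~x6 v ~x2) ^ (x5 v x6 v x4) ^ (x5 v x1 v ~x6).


A definite clause has exactly one positive literal.
Clause 1: 3 positive -> not definite
Clause 2: 1 positive -> definite
Clause 3: 1 positive -> definite
Clause 4: 1 positive -> definite
Clause 5: 0 positive -> not definite
Clause 6: 1 positive -> definite
Clause 7: 3 positive -> not definite
Clause 8: 2 positive -> not definite
Definite clause count = 4.

4


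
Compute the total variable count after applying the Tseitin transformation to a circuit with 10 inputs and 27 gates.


The Tseitin transformation introduces one auxiliary variable per gate.
Total variables = inputs + gates = 10 + 27 = 37.

37


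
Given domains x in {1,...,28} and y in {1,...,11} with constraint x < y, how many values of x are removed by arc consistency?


For the constraint x < y, x needs a supporting value in y's domain.
x can be at most 10 (one less than y's maximum).
Valid x values from domain: 10 out of 28.
Pruned = 28 - 10 = 18.

18


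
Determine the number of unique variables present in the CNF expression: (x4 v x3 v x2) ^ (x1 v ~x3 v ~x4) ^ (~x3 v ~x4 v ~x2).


Identify each distinct variable in the formula.
Variables found: x1, x2, x3, x4.
Total distinct variables = 4.

4


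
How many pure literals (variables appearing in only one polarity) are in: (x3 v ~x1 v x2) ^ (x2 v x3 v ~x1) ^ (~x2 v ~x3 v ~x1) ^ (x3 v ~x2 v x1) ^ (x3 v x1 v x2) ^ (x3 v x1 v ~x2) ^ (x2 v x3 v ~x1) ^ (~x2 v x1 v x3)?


A pure literal appears in only one polarity across all clauses.
No pure literals found.
Count = 0.

0


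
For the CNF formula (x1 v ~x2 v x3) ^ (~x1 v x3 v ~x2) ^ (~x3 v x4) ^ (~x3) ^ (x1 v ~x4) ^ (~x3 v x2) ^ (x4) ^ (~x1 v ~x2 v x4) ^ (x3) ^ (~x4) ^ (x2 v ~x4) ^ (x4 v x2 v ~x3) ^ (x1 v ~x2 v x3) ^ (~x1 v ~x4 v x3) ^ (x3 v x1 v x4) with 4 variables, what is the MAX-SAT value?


Enumerate all 16 truth assignments.
For each, count how many of the 15 clauses are satisfied.
The formula is not fully satisfiable, so the maximum is below 15.
Maximum simultaneously satisfiable clauses = 13.

13


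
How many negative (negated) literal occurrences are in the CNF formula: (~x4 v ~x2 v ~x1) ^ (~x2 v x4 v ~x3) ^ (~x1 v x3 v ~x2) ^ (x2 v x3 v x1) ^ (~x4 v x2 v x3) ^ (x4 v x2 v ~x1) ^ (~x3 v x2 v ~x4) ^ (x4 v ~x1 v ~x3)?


Scan each clause for negated literals.
Clause 1: 3 negative; Clause 2: 2 negative; Clause 3: 2 negative; Clause 4: 0 negative; Clause 5: 1 negative; Clause 6: 1 negative; Clause 7: 2 negative; Clause 8: 2 negative.
Total negative literal occurrences = 13.

13


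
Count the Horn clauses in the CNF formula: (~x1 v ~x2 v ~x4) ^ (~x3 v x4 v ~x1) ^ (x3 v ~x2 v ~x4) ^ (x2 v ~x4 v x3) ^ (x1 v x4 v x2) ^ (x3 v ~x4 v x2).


A Horn clause has at most one positive literal.
Clause 1: 0 positive lit(s) -> Horn
Clause 2: 1 positive lit(s) -> Horn
Clause 3: 1 positive lit(s) -> Horn
Clause 4: 2 positive lit(s) -> not Horn
Clause 5: 3 positive lit(s) -> not Horn
Clause 6: 2 positive lit(s) -> not Horn
Total Horn clauses = 3.

3


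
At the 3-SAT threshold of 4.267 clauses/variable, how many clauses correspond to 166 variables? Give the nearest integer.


The 3-SAT phase transition occurs at approximately 4.267 clauses per variable.
m = 4.267 * 166 = 708.322.
Rounded to nearest integer: 708.

708


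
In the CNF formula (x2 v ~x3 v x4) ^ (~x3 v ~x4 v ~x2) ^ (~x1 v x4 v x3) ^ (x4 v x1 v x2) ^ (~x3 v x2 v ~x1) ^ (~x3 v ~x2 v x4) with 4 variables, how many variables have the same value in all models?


Find all satisfying assignments: 6 model(s).
Check which variables have the same value in every model.
No variable is fixed across all models.
Backbone size = 0.

0


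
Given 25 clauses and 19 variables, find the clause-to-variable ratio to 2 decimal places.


Clause-to-variable ratio = clauses / variables.
25 / 19 = 1.32.

1.32


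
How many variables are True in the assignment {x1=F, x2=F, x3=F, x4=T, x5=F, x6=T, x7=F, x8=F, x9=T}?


The weight is the number of variables assigned True.
True variables: x4, x6, x9.
Weight = 3.

3


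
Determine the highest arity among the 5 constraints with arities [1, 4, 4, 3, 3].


The arities are: 1, 4, 4, 3, 3.
Scan for the maximum value.
Maximum arity = 4.

4


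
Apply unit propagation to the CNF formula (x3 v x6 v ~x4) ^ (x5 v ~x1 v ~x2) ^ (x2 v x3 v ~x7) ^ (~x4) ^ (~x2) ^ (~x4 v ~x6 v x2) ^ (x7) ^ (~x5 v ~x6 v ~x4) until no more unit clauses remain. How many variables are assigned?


Unit propagation repeatedly assigns the literal in any unit clause, then simplifies.
Assignments in order: x4 = F, x2 = F, x7 = T, x3 = T.
No further unit clauses remain.
Total variables assigned = 4.

4


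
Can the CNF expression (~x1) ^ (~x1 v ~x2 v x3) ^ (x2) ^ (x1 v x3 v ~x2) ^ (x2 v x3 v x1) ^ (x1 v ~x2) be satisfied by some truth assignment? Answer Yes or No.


Check all 8 possible truth assignments.
Number of satisfying assignments found: 0.
The formula is unsatisfiable.

No


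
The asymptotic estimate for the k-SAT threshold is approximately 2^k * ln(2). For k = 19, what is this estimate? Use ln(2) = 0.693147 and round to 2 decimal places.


Using the asymptotic formula: threshold ~ 2^k * ln(2).
2^19 = 524288.
524288 * 0.693147 = 363408.65.

363408.65


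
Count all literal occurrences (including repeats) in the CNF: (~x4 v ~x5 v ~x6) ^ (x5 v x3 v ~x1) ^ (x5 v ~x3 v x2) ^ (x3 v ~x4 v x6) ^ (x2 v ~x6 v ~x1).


Clause lengths: 3, 3, 3, 3, 3.
Sum = 3 + 3 + 3 + 3 + 3 = 15.

15


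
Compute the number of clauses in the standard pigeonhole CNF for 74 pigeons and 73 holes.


The PHP encoding has two parts:
1) At-least-one-hole clauses: 74 (one per pigeon, each with 73 literals).
2) At-most-one-pigeon-per-hole clauses: 73 holes * C(74,2) = 73 * 2701 = 197173.
Total clauses = 74 + 197173 = 197247.

197247


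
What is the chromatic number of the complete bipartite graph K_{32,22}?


K_{32,22} is bipartite by definition: the two parts are independent sets, with every edge crossing between them.
Color all vertices in one part with color 1 and all vertices in the other part with color 2.
Since the graph has at least one edge, one color does not suffice.
Chromatic number = 2.

2


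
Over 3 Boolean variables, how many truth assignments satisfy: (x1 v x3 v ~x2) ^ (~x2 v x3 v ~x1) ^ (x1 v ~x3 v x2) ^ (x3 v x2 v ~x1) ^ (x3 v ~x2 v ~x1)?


Enumerate all 8 truth assignments over 3 variables.
Test each against every clause.
Satisfying assignments found: 4.

4


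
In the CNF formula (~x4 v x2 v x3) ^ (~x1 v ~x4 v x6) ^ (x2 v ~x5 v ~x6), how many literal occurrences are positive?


Scan each clause for unnegated literals.
Clause 1: 2 positive; Clause 2: 1 positive; Clause 3: 1 positive.
Total positive literal occurrences = 4.

4


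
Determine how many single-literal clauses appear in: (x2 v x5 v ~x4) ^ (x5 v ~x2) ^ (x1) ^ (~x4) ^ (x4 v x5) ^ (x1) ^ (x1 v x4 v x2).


A unit clause contains exactly one literal.
Unit clauses found: (x1), (~x4), (x1).
Count = 3.

3


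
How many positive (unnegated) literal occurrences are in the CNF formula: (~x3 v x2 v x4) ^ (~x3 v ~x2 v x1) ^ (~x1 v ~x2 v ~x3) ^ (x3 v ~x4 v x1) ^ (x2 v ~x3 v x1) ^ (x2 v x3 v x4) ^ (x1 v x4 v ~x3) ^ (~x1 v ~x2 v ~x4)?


Scan each clause for unnegated literals.
Clause 1: 2 positive; Clause 2: 1 positive; Clause 3: 0 positive; Clause 4: 2 positive; Clause 5: 2 positive; Clause 6: 3 positive; Clause 7: 2 positive; Clause 8: 0 positive.
Total positive literal occurrences = 12.

12


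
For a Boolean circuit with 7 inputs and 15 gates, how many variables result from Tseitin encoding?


The Tseitin transformation introduces one auxiliary variable per gate.
Total variables = inputs + gates = 7 + 15 = 22.

22


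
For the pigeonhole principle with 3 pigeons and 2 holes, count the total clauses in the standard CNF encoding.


The PHP encoding has two parts:
1) At-least-one-hole clauses: 3 (one per pigeon, each with 2 literals).
2) At-most-one-pigeon-per-hole clauses: 2 holes * C(3,2) = 2 * 3 = 6.
Total clauses = 3 + 6 = 9.

9


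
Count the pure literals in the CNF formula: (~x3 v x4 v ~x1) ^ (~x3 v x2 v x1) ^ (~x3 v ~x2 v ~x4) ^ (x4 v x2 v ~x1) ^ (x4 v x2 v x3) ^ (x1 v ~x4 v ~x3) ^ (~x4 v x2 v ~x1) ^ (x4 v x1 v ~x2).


A pure literal appears in only one polarity across all clauses.
No pure literals found.
Count = 0.

0


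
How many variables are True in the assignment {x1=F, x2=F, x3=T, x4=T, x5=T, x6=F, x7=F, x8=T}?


The weight is the number of variables assigned True.
True variables: x3, x4, x5, x8.
Weight = 4.

4


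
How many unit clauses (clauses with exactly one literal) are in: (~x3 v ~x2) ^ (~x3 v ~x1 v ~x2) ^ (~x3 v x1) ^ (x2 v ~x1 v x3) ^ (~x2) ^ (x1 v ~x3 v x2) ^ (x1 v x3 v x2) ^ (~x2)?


A unit clause contains exactly one literal.
Unit clauses found: (~x2), (~x2).
Count = 2.

2


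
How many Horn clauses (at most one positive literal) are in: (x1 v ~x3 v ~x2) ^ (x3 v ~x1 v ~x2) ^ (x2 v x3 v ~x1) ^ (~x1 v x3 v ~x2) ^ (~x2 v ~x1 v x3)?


A Horn clause has at most one positive literal.
Clause 1: 1 positive lit(s) -> Horn
Clause 2: 1 positive lit(s) -> Horn
Clause 3: 2 positive lit(s) -> not Horn
Clause 4: 1 positive lit(s) -> Horn
Clause 5: 1 positive lit(s) -> Horn
Total Horn clauses = 4.

4


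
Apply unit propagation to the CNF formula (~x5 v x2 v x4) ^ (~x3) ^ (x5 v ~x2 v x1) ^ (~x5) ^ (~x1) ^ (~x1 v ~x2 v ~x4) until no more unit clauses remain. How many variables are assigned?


Unit propagation repeatedly assigns the literal in any unit clause, then simplifies.
Assignments in order: x3 = F, x5 = F, x1 = F, x2 = F.
No further unit clauses remain.
Total variables assigned = 4.

4


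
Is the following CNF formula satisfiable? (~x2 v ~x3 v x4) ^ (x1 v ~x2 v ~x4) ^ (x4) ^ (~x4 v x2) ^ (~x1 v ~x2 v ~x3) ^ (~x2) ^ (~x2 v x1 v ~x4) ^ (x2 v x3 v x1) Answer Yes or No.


Check all 16 possible truth assignments.
Number of satisfying assignments found: 0.
The formula is unsatisfiable.

No


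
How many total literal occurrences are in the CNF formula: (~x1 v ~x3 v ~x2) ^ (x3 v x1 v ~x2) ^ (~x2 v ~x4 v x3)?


Clause lengths: 3, 3, 3.
Sum = 3 + 3 + 3 = 9.

9


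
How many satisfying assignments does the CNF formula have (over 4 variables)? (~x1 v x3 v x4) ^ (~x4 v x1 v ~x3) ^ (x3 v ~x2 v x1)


Enumerate all 16 truth assignments over 4 variables.
Test each against every clause.
Satisfying assignments found: 10.

10


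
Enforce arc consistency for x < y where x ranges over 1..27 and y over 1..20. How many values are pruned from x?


For the constraint x < y, x needs a supporting value in y's domain.
x can be at most 19 (one less than y's maximum).
Valid x values from domain: 19 out of 27.
Pruned = 27 - 19 = 8.

8


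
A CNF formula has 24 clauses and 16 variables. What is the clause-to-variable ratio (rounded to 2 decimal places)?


Clause-to-variable ratio = clauses / variables.
24 / 16 = 1.5.

1.5


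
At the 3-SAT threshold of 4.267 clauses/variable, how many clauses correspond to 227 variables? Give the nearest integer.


The 3-SAT phase transition occurs at approximately 4.267 clauses per variable.
m = 4.267 * 227 = 968.609.
Rounded to nearest integer: 969.

969


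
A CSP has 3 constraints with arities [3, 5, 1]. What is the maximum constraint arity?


The arities are: 3, 5, 1.
Scan for the maximum value.
Maximum arity = 5.

5


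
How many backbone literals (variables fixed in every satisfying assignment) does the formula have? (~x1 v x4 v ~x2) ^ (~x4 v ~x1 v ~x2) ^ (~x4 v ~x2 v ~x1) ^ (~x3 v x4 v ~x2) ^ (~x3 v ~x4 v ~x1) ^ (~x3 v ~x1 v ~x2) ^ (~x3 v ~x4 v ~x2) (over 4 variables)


Find all satisfying assignments: 9 model(s).
Check which variables have the same value in every model.
No variable is fixed across all models.
Backbone size = 0.

0


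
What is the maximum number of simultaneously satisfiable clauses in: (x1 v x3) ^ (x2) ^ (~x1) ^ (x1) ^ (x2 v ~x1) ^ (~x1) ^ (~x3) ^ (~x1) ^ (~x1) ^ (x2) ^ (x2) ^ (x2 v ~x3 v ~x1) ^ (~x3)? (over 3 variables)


Enumerate all 8 truth assignments.
For each, count how many of the 13 clauses are satisfied.
The formula is not fully satisfiable, so the maximum is below 13.
Maximum simultaneously satisfiable clauses = 11.

11


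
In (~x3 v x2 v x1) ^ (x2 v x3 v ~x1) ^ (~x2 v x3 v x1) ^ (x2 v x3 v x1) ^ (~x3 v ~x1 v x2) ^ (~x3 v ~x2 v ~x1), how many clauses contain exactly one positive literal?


A definite clause has exactly one positive literal.
Clause 1: 2 positive -> not definite
Clause 2: 2 positive -> not definite
Clause 3: 2 positive -> not definite
Clause 4: 3 positive -> not definite
Clause 5: 1 positive -> definite
Clause 6: 0 positive -> not definite
Definite clause count = 1.

1


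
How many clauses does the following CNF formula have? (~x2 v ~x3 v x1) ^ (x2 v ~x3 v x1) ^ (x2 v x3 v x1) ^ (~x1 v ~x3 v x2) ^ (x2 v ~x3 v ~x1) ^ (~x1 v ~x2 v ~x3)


Each group enclosed in parentheses joined by ^ is one clause.
Counting the conjuncts: 6 clauses.

6


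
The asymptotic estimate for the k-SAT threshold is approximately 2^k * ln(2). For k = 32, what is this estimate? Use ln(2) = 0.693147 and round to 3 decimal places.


Using the asymptotic formula: threshold ~ 2^k * ln(2).
2^32 = 4294967296.
4294967296 * 0.693147 = 2977043696.321.

2977043696.321


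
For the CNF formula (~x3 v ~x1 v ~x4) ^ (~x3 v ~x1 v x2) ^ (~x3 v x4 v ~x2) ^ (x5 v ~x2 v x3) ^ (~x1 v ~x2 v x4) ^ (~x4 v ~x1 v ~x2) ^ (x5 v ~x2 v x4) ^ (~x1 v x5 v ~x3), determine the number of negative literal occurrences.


Scan each clause for negated literals.
Clause 1: 3 negative; Clause 2: 2 negative; Clause 3: 2 negative; Clause 4: 1 negative; Clause 5: 2 negative; Clause 6: 3 negative; Clause 7: 1 negative; Clause 8: 2 negative.
Total negative literal occurrences = 16.

16


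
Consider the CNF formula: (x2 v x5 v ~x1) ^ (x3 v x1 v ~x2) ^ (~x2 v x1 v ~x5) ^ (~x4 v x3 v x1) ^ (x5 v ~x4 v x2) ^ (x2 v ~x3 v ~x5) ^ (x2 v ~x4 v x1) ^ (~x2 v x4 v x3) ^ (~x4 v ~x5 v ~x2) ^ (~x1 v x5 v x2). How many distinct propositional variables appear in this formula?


Identify each distinct variable in the formula.
Variables found: x1, x2, x3, x4, x5.
Total distinct variables = 5.

5


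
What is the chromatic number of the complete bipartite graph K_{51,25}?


K_{51,25} is bipartite by definition: the two parts are independent sets, with every edge crossing between them.
Color all vertices in one part with color 1 and all vertices in the other part with color 2.
Since the graph has at least one edge, one color does not suffice.
Chromatic number = 2.

2


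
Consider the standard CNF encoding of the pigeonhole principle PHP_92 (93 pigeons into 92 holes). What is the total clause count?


The PHP encoding has two parts:
1) At-least-one-hole clauses: 93 (one per pigeon, each with 92 literals).
2) At-most-one-pigeon-per-hole clauses: 92 holes * C(93,2) = 92 * 4278 = 393576.
Total clauses = 93 + 393576 = 393669.

393669


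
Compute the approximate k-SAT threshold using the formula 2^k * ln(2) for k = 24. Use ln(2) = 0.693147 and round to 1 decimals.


Using the asymptotic formula: threshold ~ 2^k * ln(2).
2^24 = 16777216.
16777216 * 0.693147 = 11629076.9.

11629076.9


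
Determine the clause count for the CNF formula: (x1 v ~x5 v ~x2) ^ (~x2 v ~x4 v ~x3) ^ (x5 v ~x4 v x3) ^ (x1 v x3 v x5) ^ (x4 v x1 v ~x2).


Each group enclosed in parentheses joined by ^ is one clause.
Counting the conjuncts: 5 clauses.

5


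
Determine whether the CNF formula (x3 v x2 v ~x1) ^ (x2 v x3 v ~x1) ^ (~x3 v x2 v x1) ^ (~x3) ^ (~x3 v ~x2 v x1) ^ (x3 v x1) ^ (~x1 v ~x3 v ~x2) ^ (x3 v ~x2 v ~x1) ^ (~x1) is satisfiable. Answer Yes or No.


Check all 8 possible truth assignments.
Number of satisfying assignments found: 0.
The formula is unsatisfiable.

No


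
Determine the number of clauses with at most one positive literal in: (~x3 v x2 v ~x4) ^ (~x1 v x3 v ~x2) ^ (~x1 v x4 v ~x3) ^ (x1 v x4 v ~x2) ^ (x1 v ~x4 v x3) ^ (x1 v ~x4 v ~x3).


A Horn clause has at most one positive literal.
Clause 1: 1 positive lit(s) -> Horn
Clause 2: 1 positive lit(s) -> Horn
Clause 3: 1 positive lit(s) -> Horn
Clause 4: 2 positive lit(s) -> not Horn
Clause 5: 2 positive lit(s) -> not Horn
Clause 6: 1 positive lit(s) -> Horn
Total Horn clauses = 4.

4


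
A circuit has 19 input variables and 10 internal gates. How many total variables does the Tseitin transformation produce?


The Tseitin transformation introduces one auxiliary variable per gate.
Total variables = inputs + gates = 19 + 10 = 29.

29


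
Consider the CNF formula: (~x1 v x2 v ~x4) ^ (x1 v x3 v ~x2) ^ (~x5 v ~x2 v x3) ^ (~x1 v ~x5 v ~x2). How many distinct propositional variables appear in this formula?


Identify each distinct variable in the formula.
Variables found: x1, x2, x3, x4, x5.
Total distinct variables = 5.

5


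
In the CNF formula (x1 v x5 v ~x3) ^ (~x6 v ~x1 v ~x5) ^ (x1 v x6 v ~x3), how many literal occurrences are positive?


Scan each clause for unnegated literals.
Clause 1: 2 positive; Clause 2: 0 positive; Clause 3: 2 positive.
Total positive literal occurrences = 4.

4


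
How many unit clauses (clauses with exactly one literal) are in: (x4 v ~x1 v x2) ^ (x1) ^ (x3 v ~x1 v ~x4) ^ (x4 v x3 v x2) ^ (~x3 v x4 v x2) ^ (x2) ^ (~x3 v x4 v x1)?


A unit clause contains exactly one literal.
Unit clauses found: (x1), (x2).
Count = 2.

2


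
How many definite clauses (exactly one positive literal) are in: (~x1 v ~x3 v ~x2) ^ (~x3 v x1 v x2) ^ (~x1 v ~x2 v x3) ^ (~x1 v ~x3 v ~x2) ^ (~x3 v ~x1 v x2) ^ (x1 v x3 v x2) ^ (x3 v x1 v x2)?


A definite clause has exactly one positive literal.
Clause 1: 0 positive -> not definite
Clause 2: 2 positive -> not definite
Clause 3: 1 positive -> definite
Clause 4: 0 positive -> not definite
Clause 5: 1 positive -> definite
Clause 6: 3 positive -> not definite
Clause 7: 3 positive -> not definite
Definite clause count = 2.

2


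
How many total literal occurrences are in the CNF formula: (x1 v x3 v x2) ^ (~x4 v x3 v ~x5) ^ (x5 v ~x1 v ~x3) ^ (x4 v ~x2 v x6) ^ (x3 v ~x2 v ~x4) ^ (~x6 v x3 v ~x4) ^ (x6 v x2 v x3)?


Clause lengths: 3, 3, 3, 3, 3, 3, 3.
Sum = 3 + 3 + 3 + 3 + 3 + 3 + 3 = 21.

21


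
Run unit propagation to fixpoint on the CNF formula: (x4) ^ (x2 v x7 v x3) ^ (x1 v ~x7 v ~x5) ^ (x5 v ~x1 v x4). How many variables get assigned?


Unit propagation repeatedly assigns the literal in any unit clause, then simplifies.
Assignments in order: x4 = T.
No further unit clauses remain.
Total variables assigned = 1.

1


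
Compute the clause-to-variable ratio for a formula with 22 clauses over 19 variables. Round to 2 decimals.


Clause-to-variable ratio = clauses / variables.
22 / 19 = 1.16.

1.16


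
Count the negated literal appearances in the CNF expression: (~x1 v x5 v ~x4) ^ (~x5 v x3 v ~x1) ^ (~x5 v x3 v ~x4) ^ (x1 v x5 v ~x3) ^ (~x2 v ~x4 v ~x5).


Scan each clause for negated literals.
Clause 1: 2 negative; Clause 2: 2 negative; Clause 3: 2 negative; Clause 4: 1 negative; Clause 5: 3 negative.
Total negative literal occurrences = 10.

10


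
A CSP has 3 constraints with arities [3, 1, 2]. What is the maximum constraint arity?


The arities are: 3, 1, 2.
Scan for the maximum value.
Maximum arity = 3.

3


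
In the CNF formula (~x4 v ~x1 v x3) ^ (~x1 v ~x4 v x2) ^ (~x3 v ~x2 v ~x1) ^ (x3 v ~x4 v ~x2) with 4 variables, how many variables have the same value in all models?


Find all satisfying assignments: 10 model(s).
Check which variables have the same value in every model.
No variable is fixed across all models.
Backbone size = 0.

0


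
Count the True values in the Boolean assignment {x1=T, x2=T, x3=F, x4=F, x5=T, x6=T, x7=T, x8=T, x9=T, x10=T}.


The weight is the number of variables assigned True.
True variables: x1, x2, x5, x6, x7, x8, x9, x10.
Weight = 8.

8


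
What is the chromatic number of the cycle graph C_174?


A cycle on an even number of vertices is bipartite: alternate two colors around the cycle.
Since 174 is even, two colors suffice, and at least two are needed because the graph has edges.
Chromatic number = 2.

2


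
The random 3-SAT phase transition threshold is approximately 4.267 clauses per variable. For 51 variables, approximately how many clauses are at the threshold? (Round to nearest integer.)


The 3-SAT phase transition occurs at approximately 4.267 clauses per variable.
m = 4.267 * 51 = 217.617.
Rounded to nearest integer: 218.

218


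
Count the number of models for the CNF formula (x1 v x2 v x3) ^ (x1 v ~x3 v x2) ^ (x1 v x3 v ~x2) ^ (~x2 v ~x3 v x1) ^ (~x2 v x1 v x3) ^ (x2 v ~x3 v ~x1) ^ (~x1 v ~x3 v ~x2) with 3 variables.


Enumerate all 8 truth assignments over 3 variables.
Test each against every clause.
Satisfying assignments found: 2.

2


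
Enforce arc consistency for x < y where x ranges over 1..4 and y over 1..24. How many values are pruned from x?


For the constraint x < y, x needs a supporting value in y's domain.
x can be at most 23 (one less than y's maximum).
Valid x values from domain: 4 out of 4.
Pruned = 4 - 4 = 0.

0


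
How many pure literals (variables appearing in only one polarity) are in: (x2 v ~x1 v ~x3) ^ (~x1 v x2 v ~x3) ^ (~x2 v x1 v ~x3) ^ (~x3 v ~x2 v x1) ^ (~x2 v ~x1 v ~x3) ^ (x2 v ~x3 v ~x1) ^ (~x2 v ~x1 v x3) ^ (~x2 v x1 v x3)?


A pure literal appears in only one polarity across all clauses.
No pure literals found.
Count = 0.

0


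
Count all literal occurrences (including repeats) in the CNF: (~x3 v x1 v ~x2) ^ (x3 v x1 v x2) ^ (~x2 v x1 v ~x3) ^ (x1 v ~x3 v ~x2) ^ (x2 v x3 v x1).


Clause lengths: 3, 3, 3, 3, 3.
Sum = 3 + 3 + 3 + 3 + 3 = 15.

15


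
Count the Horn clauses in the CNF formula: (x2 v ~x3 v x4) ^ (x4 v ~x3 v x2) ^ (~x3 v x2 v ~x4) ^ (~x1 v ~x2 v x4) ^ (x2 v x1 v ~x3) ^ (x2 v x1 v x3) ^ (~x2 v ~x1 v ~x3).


A Horn clause has at most one positive literal.
Clause 1: 2 positive lit(s) -> not Horn
Clause 2: 2 positive lit(s) -> not Horn
Clause 3: 1 positive lit(s) -> Horn
Clause 4: 1 positive lit(s) -> Horn
Clause 5: 2 positive lit(s) -> not Horn
Clause 6: 3 positive lit(s) -> not Horn
Clause 7: 0 positive lit(s) -> Horn
Total Horn clauses = 3.

3


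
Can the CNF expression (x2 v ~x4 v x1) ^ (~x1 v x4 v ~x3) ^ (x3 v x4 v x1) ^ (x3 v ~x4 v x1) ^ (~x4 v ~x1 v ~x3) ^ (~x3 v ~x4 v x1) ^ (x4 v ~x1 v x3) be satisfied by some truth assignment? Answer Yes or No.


Check all 16 possible truth assignments.
Number of satisfying assignments found: 4.
The formula is satisfiable.

Yes


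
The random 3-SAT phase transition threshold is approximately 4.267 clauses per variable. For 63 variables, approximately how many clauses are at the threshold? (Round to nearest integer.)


The 3-SAT phase transition occurs at approximately 4.267 clauses per variable.
m = 4.267 * 63 = 268.821.
Rounded to nearest integer: 269.

269


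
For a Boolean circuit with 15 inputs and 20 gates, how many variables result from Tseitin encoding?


The Tseitin transformation introduces one auxiliary variable per gate.
Total variables = inputs + gates = 15 + 20 = 35.

35


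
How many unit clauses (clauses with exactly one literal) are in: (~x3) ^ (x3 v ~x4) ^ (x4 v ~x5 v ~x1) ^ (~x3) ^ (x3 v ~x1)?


A unit clause contains exactly one literal.
Unit clauses found: (~x3), (~x3).
Count = 2.

2


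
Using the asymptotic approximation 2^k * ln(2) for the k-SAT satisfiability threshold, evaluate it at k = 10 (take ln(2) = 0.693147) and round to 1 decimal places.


Using the asymptotic formula: threshold ~ 2^k * ln(2).
2^10 = 1024.
1024 * 0.693147 = 709.8.

709.8


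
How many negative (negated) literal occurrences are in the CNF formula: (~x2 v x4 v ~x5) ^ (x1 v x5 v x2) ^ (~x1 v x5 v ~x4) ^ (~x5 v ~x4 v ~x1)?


Scan each clause for negated literals.
Clause 1: 2 negative; Clause 2: 0 negative; Clause 3: 2 negative; Clause 4: 3 negative.
Total negative literal occurrences = 7.

7


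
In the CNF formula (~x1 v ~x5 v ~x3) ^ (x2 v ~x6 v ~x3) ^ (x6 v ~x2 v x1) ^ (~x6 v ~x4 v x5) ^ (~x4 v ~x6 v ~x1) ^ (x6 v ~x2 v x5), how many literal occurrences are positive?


Scan each clause for unnegated literals.
Clause 1: 0 positive; Clause 2: 1 positive; Clause 3: 2 positive; Clause 4: 1 positive; Clause 5: 0 positive; Clause 6: 2 positive.
Total positive literal occurrences = 6.

6


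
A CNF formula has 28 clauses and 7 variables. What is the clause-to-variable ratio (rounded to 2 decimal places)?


Clause-to-variable ratio = clauses / variables.
28 / 7 = 4.0.

4.0


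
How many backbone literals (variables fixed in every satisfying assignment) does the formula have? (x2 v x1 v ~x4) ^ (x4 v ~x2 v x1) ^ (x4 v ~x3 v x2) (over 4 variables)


Find all satisfying assignments: 10 model(s).
Check which variables have the same value in every model.
No variable is fixed across all models.
Backbone size = 0.

0


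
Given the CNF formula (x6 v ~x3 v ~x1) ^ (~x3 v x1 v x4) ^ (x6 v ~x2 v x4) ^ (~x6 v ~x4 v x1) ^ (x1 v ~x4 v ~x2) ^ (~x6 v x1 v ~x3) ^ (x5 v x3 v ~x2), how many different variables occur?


Identify each distinct variable in the formula.
Variables found: x1, x2, x3, x4, x5, x6.
Total distinct variables = 6.

6


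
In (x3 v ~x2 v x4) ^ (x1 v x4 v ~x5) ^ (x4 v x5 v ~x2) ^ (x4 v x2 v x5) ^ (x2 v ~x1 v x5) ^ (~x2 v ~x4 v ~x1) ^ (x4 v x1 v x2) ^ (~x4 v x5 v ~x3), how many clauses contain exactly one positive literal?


A definite clause has exactly one positive literal.
Clause 1: 2 positive -> not definite
Clause 2: 2 positive -> not definite
Clause 3: 2 positive -> not definite
Clause 4: 3 positive -> not definite
Clause 5: 2 positive -> not definite
Clause 6: 0 positive -> not definite
Clause 7: 3 positive -> not definite
Clause 8: 1 positive -> definite
Definite clause count = 1.

1


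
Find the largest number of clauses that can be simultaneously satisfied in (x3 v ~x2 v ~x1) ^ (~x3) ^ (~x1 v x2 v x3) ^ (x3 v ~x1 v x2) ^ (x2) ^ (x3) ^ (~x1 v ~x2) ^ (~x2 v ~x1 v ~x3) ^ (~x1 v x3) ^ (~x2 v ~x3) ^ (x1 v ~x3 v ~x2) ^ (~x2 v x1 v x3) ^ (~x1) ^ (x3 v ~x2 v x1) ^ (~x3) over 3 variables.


Enumerate all 8 truth assignments.
For each, count how many of the 15 clauses are satisfied.
The formula is not fully satisfiable, so the maximum is below 15.
Maximum simultaneously satisfiable clauses = 13.

13


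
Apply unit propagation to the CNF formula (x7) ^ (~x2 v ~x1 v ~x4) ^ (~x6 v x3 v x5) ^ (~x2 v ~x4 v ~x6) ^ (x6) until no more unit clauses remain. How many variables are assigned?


Unit propagation repeatedly assigns the literal in any unit clause, then simplifies.
Assignments in order: x7 = T, x6 = T.
No further unit clauses remain.
Total variables assigned = 2.

2


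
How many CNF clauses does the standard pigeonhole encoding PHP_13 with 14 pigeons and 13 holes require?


The PHP encoding has two parts:
1) At-least-one-hole clauses: 14 (one per pigeon, each with 13 literals).
2) At-most-one-pigeon-per-hole clauses: 13 holes * C(14,2) = 13 * 91 = 1183.
Total clauses = 14 + 1183 = 1197.

1197


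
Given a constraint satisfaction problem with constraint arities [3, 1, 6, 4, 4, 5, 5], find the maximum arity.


The arities are: 3, 1, 6, 4, 4, 5, 5.
Scan for the maximum value.
Maximum arity = 6.

6


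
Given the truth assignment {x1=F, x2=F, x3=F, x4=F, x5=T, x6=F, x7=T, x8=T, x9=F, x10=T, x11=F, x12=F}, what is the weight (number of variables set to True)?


The weight is the number of variables assigned True.
True variables: x5, x7, x8, x10.
Weight = 4.

4


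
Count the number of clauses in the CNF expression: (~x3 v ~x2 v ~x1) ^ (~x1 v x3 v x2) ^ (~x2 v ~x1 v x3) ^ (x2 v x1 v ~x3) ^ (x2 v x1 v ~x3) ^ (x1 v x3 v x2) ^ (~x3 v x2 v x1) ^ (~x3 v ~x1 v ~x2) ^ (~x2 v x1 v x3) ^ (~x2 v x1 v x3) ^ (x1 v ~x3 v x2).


Each group enclosed in parentheses joined by ^ is one clause.
Counting the conjuncts: 11 clauses.

11


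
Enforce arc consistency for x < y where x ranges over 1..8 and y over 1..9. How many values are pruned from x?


For the constraint x < y, x needs a supporting value in y's domain.
x can be at most 8 (one less than y's maximum).
Valid x values from domain: 8 out of 8.
Pruned = 8 - 8 = 0.

0


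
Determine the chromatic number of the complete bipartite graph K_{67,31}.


K_{67,31} is bipartite by definition: the two parts are independent sets, with every edge crossing between them.
Color all vertices in one part with color 1 and all vertices in the other part with color 2.
Since the graph has at least one edge, one color does not suffice.
Chromatic number = 2.

2


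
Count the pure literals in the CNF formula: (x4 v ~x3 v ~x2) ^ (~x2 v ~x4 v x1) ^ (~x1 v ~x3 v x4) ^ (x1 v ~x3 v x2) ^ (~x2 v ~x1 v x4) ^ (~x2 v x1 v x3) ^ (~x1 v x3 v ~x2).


A pure literal appears in only one polarity across all clauses.
No pure literals found.
Count = 0.

0


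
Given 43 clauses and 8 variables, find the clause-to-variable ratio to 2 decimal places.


Clause-to-variable ratio = clauses / variables.
43 / 8 = 5.38.

5.38


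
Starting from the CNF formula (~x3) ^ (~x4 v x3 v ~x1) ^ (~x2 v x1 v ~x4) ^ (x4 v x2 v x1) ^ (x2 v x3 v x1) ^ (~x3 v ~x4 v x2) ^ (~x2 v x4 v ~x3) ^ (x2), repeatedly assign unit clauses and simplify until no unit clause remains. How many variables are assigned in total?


Unit propagation repeatedly assigns the literal in any unit clause, then simplifies.
Assignments in order: x3 = F, x2 = T.
No further unit clauses remain.
Total variables assigned = 2.

2


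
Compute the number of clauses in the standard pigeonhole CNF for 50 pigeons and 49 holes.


The PHP encoding has two parts:
1) At-least-one-hole clauses: 50 (one per pigeon, each with 49 literals).
2) At-most-one-pigeon-per-hole clauses: 49 holes * C(50,2) = 49 * 1225 = 60025.
Total clauses = 50 + 60025 = 60075.

60075


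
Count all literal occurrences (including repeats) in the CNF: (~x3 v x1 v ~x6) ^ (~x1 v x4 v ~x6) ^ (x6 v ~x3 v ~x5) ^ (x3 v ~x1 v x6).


Clause lengths: 3, 3, 3, 3.
Sum = 3 + 3 + 3 + 3 = 12.

12


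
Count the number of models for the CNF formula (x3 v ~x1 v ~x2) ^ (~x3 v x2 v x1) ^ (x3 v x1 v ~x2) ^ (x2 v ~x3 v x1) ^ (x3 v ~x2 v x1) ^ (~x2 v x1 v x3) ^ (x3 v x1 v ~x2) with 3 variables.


Enumerate all 8 truth assignments over 3 variables.
Test each against every clause.
Satisfying assignments found: 5.

5


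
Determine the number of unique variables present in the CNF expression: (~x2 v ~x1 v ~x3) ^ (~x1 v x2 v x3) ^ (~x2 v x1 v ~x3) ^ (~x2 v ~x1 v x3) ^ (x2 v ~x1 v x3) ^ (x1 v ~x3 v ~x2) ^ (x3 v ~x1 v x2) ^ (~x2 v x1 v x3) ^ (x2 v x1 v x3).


Identify each distinct variable in the formula.
Variables found: x1, x2, x3.
Total distinct variables = 3.

3


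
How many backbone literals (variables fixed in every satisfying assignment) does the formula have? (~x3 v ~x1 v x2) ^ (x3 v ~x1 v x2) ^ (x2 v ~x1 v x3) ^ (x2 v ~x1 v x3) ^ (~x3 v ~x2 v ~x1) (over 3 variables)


Find all satisfying assignments: 5 model(s).
Check which variables have the same value in every model.
No variable is fixed across all models.
Backbone size = 0.

0


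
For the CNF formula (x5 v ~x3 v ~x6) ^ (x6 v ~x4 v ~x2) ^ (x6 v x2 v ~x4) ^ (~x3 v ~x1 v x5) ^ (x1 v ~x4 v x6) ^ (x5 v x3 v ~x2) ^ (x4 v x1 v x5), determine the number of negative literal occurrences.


Scan each clause for negated literals.
Clause 1: 2 negative; Clause 2: 2 negative; Clause 3: 1 negative; Clause 4: 2 negative; Clause 5: 1 negative; Clause 6: 1 negative; Clause 7: 0 negative.
Total negative literal occurrences = 9.

9


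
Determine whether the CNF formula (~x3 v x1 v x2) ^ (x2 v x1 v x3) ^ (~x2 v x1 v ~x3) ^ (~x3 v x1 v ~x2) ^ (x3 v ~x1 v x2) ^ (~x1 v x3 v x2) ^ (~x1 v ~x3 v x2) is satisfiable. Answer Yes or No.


Check all 8 possible truth assignments.
Number of satisfying assignments found: 3.
The formula is satisfiable.

Yes


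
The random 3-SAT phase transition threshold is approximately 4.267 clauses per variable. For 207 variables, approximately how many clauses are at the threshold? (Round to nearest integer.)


The 3-SAT phase transition occurs at approximately 4.267 clauses per variable.
m = 4.267 * 207 = 883.269.
Rounded to nearest integer: 883.

883


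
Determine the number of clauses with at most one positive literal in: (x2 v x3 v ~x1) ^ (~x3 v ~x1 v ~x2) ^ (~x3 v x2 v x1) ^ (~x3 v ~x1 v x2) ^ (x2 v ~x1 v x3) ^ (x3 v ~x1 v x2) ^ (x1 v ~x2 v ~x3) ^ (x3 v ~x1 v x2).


A Horn clause has at most one positive literal.
Clause 1: 2 positive lit(s) -> not Horn
Clause 2: 0 positive lit(s) -> Horn
Clause 3: 2 positive lit(s) -> not Horn
Clause 4: 1 positive lit(s) -> Horn
Clause 5: 2 positive lit(s) -> not Horn
Clause 6: 2 positive lit(s) -> not Horn
Clause 7: 1 positive lit(s) -> Horn
Clause 8: 2 positive lit(s) -> not Horn
Total Horn clauses = 3.

3


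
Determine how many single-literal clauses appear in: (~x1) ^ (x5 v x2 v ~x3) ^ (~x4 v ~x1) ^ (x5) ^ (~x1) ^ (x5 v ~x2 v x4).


A unit clause contains exactly one literal.
Unit clauses found: (~x1), (x5), (~x1).
Count = 3.

3


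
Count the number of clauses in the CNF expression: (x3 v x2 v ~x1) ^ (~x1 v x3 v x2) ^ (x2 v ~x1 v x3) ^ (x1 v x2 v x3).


Each group enclosed in parentheses joined by ^ is one clause.
Counting the conjuncts: 4 clauses.

4


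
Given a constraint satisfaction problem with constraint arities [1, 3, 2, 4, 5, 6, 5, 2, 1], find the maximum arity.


The arities are: 1, 3, 2, 4, 5, 6, 5, 2, 1.
Scan for the maximum value.
Maximum arity = 6.

6


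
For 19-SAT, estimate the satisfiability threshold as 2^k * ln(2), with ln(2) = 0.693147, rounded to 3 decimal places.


Using the asymptotic formula: threshold ~ 2^k * ln(2).
2^19 = 524288.
524288 * 0.693147 = 363408.654.

363408.654


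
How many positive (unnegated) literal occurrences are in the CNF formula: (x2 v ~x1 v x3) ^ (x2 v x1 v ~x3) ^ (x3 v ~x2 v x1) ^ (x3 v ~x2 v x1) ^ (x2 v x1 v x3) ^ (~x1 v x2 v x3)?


Scan each clause for unnegated literals.
Clause 1: 2 positive; Clause 2: 2 positive; Clause 3: 2 positive; Clause 4: 2 positive; Clause 5: 3 positive; Clause 6: 2 positive.
Total positive literal occurrences = 13.

13


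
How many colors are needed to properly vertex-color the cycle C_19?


An odd cycle cannot be 2-colored: alternating two colors around the cycle returns to the start with a conflict.
Since 19 is odd, three colors are required (and three suffice).
Chromatic number = 3.

3


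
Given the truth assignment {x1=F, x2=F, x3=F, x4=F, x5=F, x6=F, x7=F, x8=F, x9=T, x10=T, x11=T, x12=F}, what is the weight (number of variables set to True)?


The weight is the number of variables assigned True.
True variables: x9, x10, x11.
Weight = 3.

3


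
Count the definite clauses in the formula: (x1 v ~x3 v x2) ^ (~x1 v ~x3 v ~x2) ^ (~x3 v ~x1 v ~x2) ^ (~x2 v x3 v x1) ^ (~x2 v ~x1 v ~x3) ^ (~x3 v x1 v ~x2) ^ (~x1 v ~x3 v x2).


A definite clause has exactly one positive literal.
Clause 1: 2 positive -> not definite
Clause 2: 0 positive -> not definite
Clause 3: 0 positive -> not definite
Clause 4: 2 positive -> not definite
Clause 5: 0 positive -> not definite
Clause 6: 1 positive -> definite
Clause 7: 1 positive -> definite
Definite clause count = 2.

2


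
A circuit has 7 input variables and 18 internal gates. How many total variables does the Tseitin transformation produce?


The Tseitin transformation introduces one auxiliary variable per gate.
Total variables = inputs + gates = 7 + 18 = 25.

25


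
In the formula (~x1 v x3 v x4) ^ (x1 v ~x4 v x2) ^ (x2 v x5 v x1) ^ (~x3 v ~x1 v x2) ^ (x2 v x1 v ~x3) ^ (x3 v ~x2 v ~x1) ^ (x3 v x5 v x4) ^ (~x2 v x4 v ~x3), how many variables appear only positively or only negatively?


A pure literal appears in only one polarity across all clauses.
Pure literals: x5 (positive only).
Count = 1.

1


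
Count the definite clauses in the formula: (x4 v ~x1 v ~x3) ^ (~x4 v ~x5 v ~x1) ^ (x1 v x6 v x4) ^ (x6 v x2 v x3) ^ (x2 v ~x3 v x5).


A definite clause has exactly one positive literal.
Clause 1: 1 positive -> definite
Clause 2: 0 positive -> not definite
Clause 3: 3 positive -> not definite
Clause 4: 3 positive -> not definite
Clause 5: 2 positive -> not definite
Definite clause count = 1.

1


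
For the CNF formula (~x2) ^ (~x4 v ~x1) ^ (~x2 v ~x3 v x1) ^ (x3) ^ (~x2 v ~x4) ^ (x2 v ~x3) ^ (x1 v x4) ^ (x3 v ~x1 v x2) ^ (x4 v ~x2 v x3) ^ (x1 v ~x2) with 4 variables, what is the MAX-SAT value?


Enumerate all 16 truth assignments.
For each, count how many of the 10 clauses are satisfied.
The formula is not fully satisfiable, so the maximum is below 10.
Maximum simultaneously satisfiable clauses = 9.

9


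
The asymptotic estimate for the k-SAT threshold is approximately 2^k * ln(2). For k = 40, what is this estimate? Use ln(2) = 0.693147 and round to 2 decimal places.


Using the asymptotic formula: threshold ~ 2^k * ln(2).
2^40 = 1099511627776.
1099511627776 * 0.693147 = 762123186258.05.

762123186258.05
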